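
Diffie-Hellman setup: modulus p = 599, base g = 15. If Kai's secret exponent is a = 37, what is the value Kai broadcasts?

272

Public value = 15^37 (mod 599).
15^1 ≡ 15 (mod 599)
15^2 = (15^1)^2 ≡ 15^2 = 225 ≡ 225 (mod 599)
15^4 = (15^2)^2 ≡ 225^2 = 50625 ≡ 309 (mod 599)
15^8 = (15^4)^2 ≡ 309^2 = 95481 ≡ 240 (mod 599)
15^16 = (15^8)^2 ≡ 240^2 = 57600 ≡ 96 (mod 599)
15^32 = (15^16)^2 ≡ 96^2 = 9216 ≡ 231 (mod 599)
15^37 = 15^32 · 15^4 · 15^1 ≡ 231 · 309 · 15 ≡ 272 (mod 599).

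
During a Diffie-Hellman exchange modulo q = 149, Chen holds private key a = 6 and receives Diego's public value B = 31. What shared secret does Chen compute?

81

Shared key K = 31^6 mod 149.
31^1 ≡ 31 (mod 149)
31^2 = (31^1)^2 ≡ 31^2 = 961 ≡ 67 (mod 149)
31^4 = (31^2)^2 ≡ 67^2 = 4489 ≡ 19 (mod 149)
31^6 = 31^4 · 31^2 ≡ 19 · 67 ≡ 81 (mod 149).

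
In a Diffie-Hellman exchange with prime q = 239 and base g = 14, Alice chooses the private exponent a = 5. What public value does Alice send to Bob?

74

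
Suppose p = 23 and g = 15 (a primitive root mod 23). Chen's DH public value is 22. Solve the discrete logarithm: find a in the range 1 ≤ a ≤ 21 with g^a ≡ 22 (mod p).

11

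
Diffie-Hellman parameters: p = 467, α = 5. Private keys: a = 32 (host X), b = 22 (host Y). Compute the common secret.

Host X sends A = α^a mod p = 5^32 mod 467.
5^1 ≡ 5 (mod 467)
5^2 = (5^1)^2 ≡ 5^2 = 25 ≡ 25 (mod 467)
5^4 = (5^2)^2 ≡ 25^2 = 625 ≡ 158 (mod 467)
5^8 = (5^4)^2 ≡ 158^2 = 24964 ≡ 213 (mod 467)
5^16 = (5^8)^2 ≡ 213^2 = 45369 ≡ 70 (mod 467)
5^32 = (5^16)^2 ≡ 70^2 = 4900 ≡ 230 (mod 467)
So A = 230. Host Y then computes K = A^b mod p = 230^22 mod 467.
230^1 ≡ 230 (mod 467)
230^2 = (230^1)^2 ≡ 230^2 = 52900 ≡ 129 (mod 467)
230^4 = (230^2)^2 ≡ 129^2 = 16641 ≡ 296 (mod 467)
230^8 = (230^4)^2 ≡ 296^2 = 87616 ≡ 287 (mod 467)
230^16 = (230^8)^2 ≡ 287^2 = 82369 ≡ 177 (mod 467)
230^22 = 230^16 · 230^4 · 230^2 ≡ 177 · 296 · 129 ≡ 144 (mod 467).

144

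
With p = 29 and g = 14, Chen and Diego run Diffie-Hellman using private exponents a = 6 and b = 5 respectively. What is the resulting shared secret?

22

Chen sends A = g^a mod p = 14^6 mod 29.
14^1 ≡ 14 (mod 29)
14^2 = (14^1)^2 ≡ 14^2 = 196 ≡ 22 (mod 29)
14^4 = (14^2)^2 ≡ 22^2 = 484 ≡ 20 (mod 29)
14^6 = 14^4 · 14^2 ≡ 20 · 22 ≡ 5 (mod 29).
So A = 5. Diego then computes K = A^b mod p = 5^5 mod 29.
5^1 ≡ 5 (mod 29)
5^2 = (5^1)^2 ≡ 5^2 = 25 ≡ 25 (mod 29)
5^4 = (5^2)^2 ≡ 25^2 = 625 ≡ 16 (mod 29)
5^5 = 5^4 · 5^1 ≡ 16 · 5 ≡ 22 (mod 29).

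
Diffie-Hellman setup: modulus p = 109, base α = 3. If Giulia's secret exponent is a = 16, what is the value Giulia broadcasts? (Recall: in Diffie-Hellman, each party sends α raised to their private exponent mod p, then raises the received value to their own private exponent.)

5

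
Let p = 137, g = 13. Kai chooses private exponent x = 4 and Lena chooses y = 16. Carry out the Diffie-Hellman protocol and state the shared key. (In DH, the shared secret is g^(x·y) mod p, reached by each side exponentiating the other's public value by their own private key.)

Lena sends B = g^y mod p = 13^16 mod 137.
13^1 ≡ 13 (mod 137)
13^2 = (13^1)^2 ≡ 13^2 = 169 ≡ 32 (mod 137)
13^4 = (13^2)^2 ≡ 32^2 = 1024 ≡ 65 (mod 137)
13^8 = (13^4)^2 ≡ 65^2 = 4225 ≡ 115 (mod 137)
13^16 = (13^8)^2 ≡ 115^2 = 13225 ≡ 73 (mod 137)
So B = 73. Kai then computes K = B^x mod p = 73^4 mod 137.
73^1 ≡ 73 (mod 137)
73^2 = (73^1)^2 ≡ 73^2 = 5329 ≡ 123 (mod 137)
73^4 = (73^2)^2 ≡ 123^2 = 15129 ≡ 59 (mod 137)

59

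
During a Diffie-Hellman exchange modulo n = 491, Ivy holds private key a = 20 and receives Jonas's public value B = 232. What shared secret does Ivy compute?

138

Shared key K = 232^20 mod 491.
232^1 ≡ 232 (mod 491)
232^2 = (232^1)^2 ≡ 232^2 = 53824 ≡ 305 (mod 491)
232^4 = (232^2)^2 ≡ 305^2 = 93025 ≡ 226 (mod 491)
232^8 = (232^4)^2 ≡ 226^2 = 51076 ≡ 12 (mod 491)
232^16 = (232^8)^2 ≡ 12^2 = 144 ≡ 144 (mod 491)
232^20 = 232^16 · 232^4 ≡ 144 · 226 ≡ 138 (mod 491).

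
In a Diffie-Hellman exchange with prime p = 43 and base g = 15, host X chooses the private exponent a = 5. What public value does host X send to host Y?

Public value = 15^5 (mod 43).
15^1 ≡ 15 (mod 43)
15^2 = (15^1)^2 ≡ 15^2 = 225 ≡ 10 (mod 43)
15^4 = (15^2)^2 ≡ 10^2 = 100 ≡ 14 (mod 43)
15^5 = 15^4 · 15^1 ≡ 14 · 15 ≡ 38 (mod 43).

38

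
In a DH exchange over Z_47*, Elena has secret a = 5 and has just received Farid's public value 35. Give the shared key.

Shared key K = 35^5 mod 47.
35^1 ≡ 35 (mod 47)
35^2 = (35^1)^2 ≡ 35^2 = 1225 ≡ 3 (mod 47)
35^4 = (35^2)^2 ≡ 3^2 = 9 ≡ 9 (mod 47)
35^5 = 35^4 · 35^1 ≡ 9 · 35 ≡ 33 (mod 47).

33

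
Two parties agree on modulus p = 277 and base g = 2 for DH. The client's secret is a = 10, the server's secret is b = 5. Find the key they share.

261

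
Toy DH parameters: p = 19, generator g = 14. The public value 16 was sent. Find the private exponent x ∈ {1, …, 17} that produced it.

Try successive powers of 14 modulo 19:
14^1 ≡ 14
14^2 ≡ 6
14^3 ≡ 8
14^4 ≡ 17
14^5 ≡ 10
14^6 ≡ 7
14^7 ≡ 3
14^8 ≡ 4
14^9 ≡ 18
14^10 ≡ 5
14^11 ≡ 13
14^12 ≡ 11
14^13 ≡ 2
14^14 ≡ 9
14^15 ≡ 12
14^16 ≡ 16
Found: x = 16.

16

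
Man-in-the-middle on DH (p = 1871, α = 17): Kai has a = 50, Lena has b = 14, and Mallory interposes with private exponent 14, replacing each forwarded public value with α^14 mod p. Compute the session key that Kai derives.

49

Kai receives Mallory's public value M = 17^14 mod 1871 instead of the honest one.
17^1 ≡ 17 (mod 1871)
17^2 = (17^1)^2 ≡ 17^2 = 289 ≡ 289 (mod 1871)
17^4 = (17^2)^2 ≡ 289^2 = 83521 ≡ 1197 (mod 1871)
17^8 = (17^4)^2 ≡ 1197^2 = 1432809 ≡ 1494 (mod 1871)
17^14 = 17^8 · 17^4 · 17^2 ≡ 1494 · 1197 · 289 ≡ 1314 (mod 1871).
So M = 1314. Kai computes K = M^50 mod 1871.
1314^1 ≡ 1314 (mod 1871)
1314^2 = (1314^1)^2 ≡ 1314^2 = 1726596 ≡ 1534 (mod 1871)
1314^4 = (1314^2)^2 ≡ 1534^2 = 2353156 ≡ 1309 (mod 1871)
1314^8 = (1314^4)^2 ≡ 1309^2 = 1713481 ≡ 1516 (mod 1871)
1314^16 = (1314^8)^2 ≡ 1516^2 = 2298256 ≡ 668 (mod 1871)
1314^32 = (1314^16)^2 ≡ 668^2 = 446224 ≡ 926 (mod 1871)
1314^50 = 1314^32 · 1314^16 · 1314^2 ≡ 926 · 668 · 1534 ≡ 49 (mod 1871).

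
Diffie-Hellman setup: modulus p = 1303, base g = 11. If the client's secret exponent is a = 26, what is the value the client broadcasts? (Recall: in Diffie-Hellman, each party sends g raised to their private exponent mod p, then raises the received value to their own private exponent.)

1298

Public value = 11^26 mod 1303.
11^1 ≡ 11 (mod 1303)
11^2 = (11^1)^2 ≡ 11^2 = 121 ≡ 121 (mod 1303)
11^4 = (11^2)^2 ≡ 121^2 = 14641 ≡ 308 (mod 1303)
11^8 = (11^4)^2 ≡ 308^2 = 94864 ≡ 1048 (mod 1303)
11^16 = (11^8)^2 ≡ 1048^2 = 1098304 ≡ 1178 (mod 1303)
11^26 = 11^16 · 11^8 · 11^2 ≡ 1178 · 1048 · 121 ≡ 1298 (mod 1303).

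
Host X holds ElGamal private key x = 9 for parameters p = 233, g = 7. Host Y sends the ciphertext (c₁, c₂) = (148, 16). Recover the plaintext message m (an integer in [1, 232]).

Shared mask s = c₁^x mod p = 148^9 mod 233.
148^1 ≡ 148 (mod 233)
148^2 = (148^1)^2 ≡ 148^2 = 21904 ≡ 2 (mod 233)
148^4 = (148^2)^2 ≡ 2^2 = 4 ≡ 4 (mod 233)
148^8 = (148^4)^2 ≡ 4^2 = 16 ≡ 16 (mod 233)
148^9 = 148^8 · 148^1 ≡ 16 · 148 ≡ 38 (mod 233).
So s = 38; s⁻¹ ≡ 92 (mod 233).
m = c₂ · s⁻¹ mod 233 = 16 · 92 mod 233 = 74.

74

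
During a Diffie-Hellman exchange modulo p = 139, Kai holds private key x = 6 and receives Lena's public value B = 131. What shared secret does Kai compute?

129

Shared key K = 131^6 mod 139.
131^1 ≡ 131 (mod 139)
131^2 = (131^1)^2 ≡ 131^2 = 17161 ≡ 64 (mod 139)
131^4 = (131^2)^2 ≡ 64^2 = 4096 ≡ 65 (mod 139)
131^6 = 131^4 · 131^2 ≡ 65 · 64 ≡ 129 (mod 139).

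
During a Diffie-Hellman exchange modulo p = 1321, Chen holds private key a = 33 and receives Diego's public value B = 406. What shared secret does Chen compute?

371

Shared key K = 406^33 mod 1321.
406^1 ≡ 406 (mod 1321)
406^2 = (406^1)^2 ≡ 406^2 = 164836 ≡ 1032 (mod 1321)
406^4 = (406^2)^2 ≡ 1032^2 = 1065024 ≡ 298 (mod 1321)
406^8 = (406^4)^2 ≡ 298^2 = 88804 ≡ 297 (mod 1321)
406^16 = (406^8)^2 ≡ 297^2 = 88209 ≡ 1023 (mod 1321)
406^32 = (406^16)^2 ≡ 1023^2 = 1046529 ≡ 297 (mod 1321)
406^33 = 406^32 · 406^1 ≡ 297 · 406 ≡ 371 (mod 1321).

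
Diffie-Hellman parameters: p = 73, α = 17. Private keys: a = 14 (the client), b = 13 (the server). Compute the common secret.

3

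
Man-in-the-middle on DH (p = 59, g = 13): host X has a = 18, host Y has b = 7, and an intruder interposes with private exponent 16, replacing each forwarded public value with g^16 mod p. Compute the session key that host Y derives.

12

Host Y receives an intruder's public value M = 13^16 mod 59 instead of the honest one.
13^1 ≡ 13 (mod 59)
13^2 = (13^1)^2 ≡ 13^2 = 169 ≡ 51 (mod 59)
13^4 = (13^2)^2 ≡ 51^2 = 2601 ≡ 5 (mod 59)
13^8 = (13^4)^2 ≡ 5^2 = 25 ≡ 25 (mod 59)
13^16 = (13^8)^2 ≡ 25^2 = 625 ≡ 35 (mod 59)
So M = 35. Host Y computes K = M^7 mod 59.
35^1 ≡ 35 (mod 59)
35^2 = (35^1)^2 ≡ 35^2 = 1225 ≡ 45 (mod 59)
35^4 = (35^2)^2 ≡ 45^2 = 2025 ≡ 19 (mod 59)
35^7 = 35^4 · 35^2 · 35^1 ≡ 19 · 45 · 35 ≡ 12 (mod 59).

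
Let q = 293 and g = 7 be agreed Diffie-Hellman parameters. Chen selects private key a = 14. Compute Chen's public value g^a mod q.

247

Public value = 7^14 mod 293.
7^1 ≡ 7 (mod 293)
7^2 = (7^1)^2 ≡ 7^2 = 49 ≡ 49 (mod 293)
7^4 = (7^2)^2 ≡ 49^2 = 2401 ≡ 57 (mod 293)
7^8 = (7^4)^2 ≡ 57^2 = 3249 ≡ 26 (mod 293)
7^14 = 7^8 · 7^4 · 7^2 ≡ 26 · 57 · 49 ≡ 247 (mod 293).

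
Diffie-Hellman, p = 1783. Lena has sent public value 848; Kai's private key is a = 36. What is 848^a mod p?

1425

Shared key K = 848^36 mod 1783.
848^1 ≡ 848 (mod 1783)
848^2 = (848^1)^2 ≡ 848^2 = 719104 ≡ 555 (mod 1783)
848^4 = (848^2)^2 ≡ 555^2 = 308025 ≡ 1349 (mod 1783)
848^8 = (848^4)^2 ≡ 1349^2 = 1819801 ≡ 1141 (mod 1783)
848^16 = (848^8)^2 ≡ 1141^2 = 1301881 ≡ 291 (mod 1783)
848^32 = (848^16)^2 ≡ 291^2 = 84681 ≡ 880 (mod 1783)
848^36 = 848^32 · 848^4 ≡ 880 · 1349 ≡ 1425 (mod 1783).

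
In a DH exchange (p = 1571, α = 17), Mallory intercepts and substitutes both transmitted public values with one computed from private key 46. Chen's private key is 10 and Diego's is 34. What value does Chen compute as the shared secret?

269

Chen receives Mallory's public value M = 17^46 mod 1571 instead of the honest one.
17^1 ≡ 17 (mod 1571)
17^2 = (17^1)^2 ≡ 17^2 = 289 ≡ 289 (mod 1571)
17^4 = (17^2)^2 ≡ 289^2 = 83521 ≡ 258 (mod 1571)
17^8 = (17^4)^2 ≡ 258^2 = 66564 ≡ 582 (mod 1571)
17^16 = (17^8)^2 ≡ 582^2 = 338724 ≡ 959 (mod 1571)
17^32 = (17^16)^2 ≡ 959^2 = 919681 ≡ 646 (mod 1571)
17^46 = 17^32 · 17^8 · 17^4 · 17^2 ≡ 646 · 582 · 258 · 289 ≡ 203 (mod 1571).
So M = 203. Chen computes K = M^10 mod 1571.
203^1 ≡ 203 (mod 1571)
203^2 = (203^1)^2 ≡ 203^2 = 41209 ≡ 363 (mod 1571)
203^4 = (203^2)^2 ≡ 363^2 = 131769 ≡ 1376 (mod 1571)
203^8 = (203^4)^2 ≡ 1376^2 = 1893376 ≡ 321 (mod 1571)
203^10 = 203^8 · 203^2 ≡ 321 · 363 ≡ 269 (mod 1571).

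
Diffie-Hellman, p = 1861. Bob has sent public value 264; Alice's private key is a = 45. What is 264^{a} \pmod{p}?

Shared key K = 264^45 mod 1861.
264^1 ≡ 264 (mod 1861)
264^2 = (264^1)^2 ≡ 264^2 = 69696 ≡ 839 (mod 1861)
264^4 = (264^2)^2 ≡ 839^2 = 703921 ≡ 463 (mod 1861)
264^8 = (264^4)^2 ≡ 463^2 = 214369 ≡ 354 (mod 1861)
264^16 = (264^8)^2 ≡ 354^2 = 125316 ≡ 629 (mod 1861)
264^32 = (264^16)^2 ≡ 629^2 = 395641 ≡ 1109 (mod 1861)
264^45 = 264^32 · 264^8 · 264^4 · 264^1 ≡ 1109 · 354 · 463 · 264 ≡ 243 (mod 1861).

243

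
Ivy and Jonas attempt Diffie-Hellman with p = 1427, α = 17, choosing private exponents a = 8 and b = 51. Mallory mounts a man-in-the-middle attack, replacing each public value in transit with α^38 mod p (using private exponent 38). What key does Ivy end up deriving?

Ivy receives Mallory's public value M = 17^38 mod 1427 instead of the honest one.
17^1 ≡ 17 (mod 1427)
17^2 = (17^1)^2 ≡ 17^2 = 289 ≡ 289 (mod 1427)
17^4 = (17^2)^2 ≡ 289^2 = 83521 ≡ 755 (mod 1427)
17^8 = (17^4)^2 ≡ 755^2 = 570025 ≡ 652 (mod 1427)
17^16 = (17^8)^2 ≡ 652^2 = 425104 ≡ 1285 (mod 1427)
17^32 = (17^16)^2 ≡ 1285^2 = 1651225 ≡ 186 (mod 1427)
17^38 = 17^32 · 17^4 · 17^2 ≡ 186 · 755 · 289 ≡ 390 (mod 1427).
So M = 390. Ivy computes K = M^8 mod 1427.
390^1 ≡ 390 (mod 1427)
390^2 = (390^1)^2 ≡ 390^2 = 152100 ≡ 838 (mod 1427)
390^4 = (390^2)^2 ≡ 838^2 = 702244 ≡ 160 (mod 1427)
390^8 = (390^4)^2 ≡ 160^2 = 25600 ≡ 1341 (mod 1427)

1341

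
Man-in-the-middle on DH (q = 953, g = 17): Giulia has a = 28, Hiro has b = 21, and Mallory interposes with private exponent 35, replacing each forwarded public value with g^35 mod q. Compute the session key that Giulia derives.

238

Giulia receives Mallory's public value M = 17^35 mod 953 instead of the honest one.
17^1 ≡ 17 (mod 953)
17^2 = (17^1)^2 ≡ 17^2 = 289 ≡ 289 (mod 953)
17^4 = (17^2)^2 ≡ 289^2 = 83521 ≡ 610 (mod 953)
17^8 = (17^4)^2 ≡ 610^2 = 372100 ≡ 430 (mod 953)
17^16 = (17^8)^2 ≡ 430^2 = 184900 ≡ 18 (mod 953)
17^32 = (17^16)^2 ≡ 18^2 = 324 ≡ 324 (mod 953)
17^35 = 17^32 · 17^2 · 17^1 ≡ 324 · 289 · 17 ≡ 302 (mod 953).
So M = 302. Giulia computes K = M^28 mod 953.
302^1 ≡ 302 (mod 953)
302^2 = (302^1)^2 ≡ 302^2 = 91204 ≡ 669 (mod 953)
302^4 = (302^2)^2 ≡ 669^2 = 447561 ≡ 604 (mod 953)
302^8 = (302^4)^2 ≡ 604^2 = 364816 ≡ 770 (mod 953)
302^16 = (302^8)^2 ≡ 770^2 = 592900 ≡ 134 (mod 953)
302^28 = 302^16 · 302^8 · 302^4 ≡ 134 · 770 · 604 ≡ 238 (mod 953).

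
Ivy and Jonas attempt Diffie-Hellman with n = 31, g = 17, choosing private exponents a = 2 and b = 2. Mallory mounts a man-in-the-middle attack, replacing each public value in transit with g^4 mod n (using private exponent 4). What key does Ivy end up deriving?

18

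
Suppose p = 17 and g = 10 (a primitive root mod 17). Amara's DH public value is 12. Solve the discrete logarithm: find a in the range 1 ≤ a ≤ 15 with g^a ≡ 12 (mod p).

Try successive powers of 10 modulo 17:
10^1 ≡ 10
10^2 ≡ 15
10^3 ≡ 14
10^4 ≡ 4
10^5 ≡ 6
10^6 ≡ 9
10^7 ≡ 5
10^8 ≡ 16
10^9 ≡ 7
10^10 ≡ 2
10^11 ≡ 3
10^12 ≡ 13
10^13 ≡ 11
10^14 ≡ 8
10^15 ≡ 12
Found: a = 15.

15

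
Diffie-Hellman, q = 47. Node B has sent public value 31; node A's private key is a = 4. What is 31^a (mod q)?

18

Shared key K = 31^4 mod 47.
31^1 ≡ 31 (mod 47)
31^2 = (31^1)^2 ≡ 31^2 = 961 ≡ 21 (mod 47)
31^4 = (31^2)^2 ≡ 21^2 = 441 ≡ 18 (mod 47)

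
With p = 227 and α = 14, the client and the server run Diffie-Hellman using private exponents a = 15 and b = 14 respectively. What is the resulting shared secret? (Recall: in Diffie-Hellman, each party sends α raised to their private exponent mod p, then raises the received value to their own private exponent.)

The client sends A = α^a mod p = 14^15 mod 227.
14^1 ≡ 14 (mod 227)
14^2 = (14^1)^2 ≡ 14^2 = 196 ≡ 196 (mod 227)
14^4 = (14^2)^2 ≡ 196^2 = 38416 ≡ 53 (mod 227)
14^8 = (14^4)^2 ≡ 53^2 = 2809 ≡ 85 (mod 227)
14^15 = 14^8 · 14^4 · 14^2 · 14^1 ≡ 85 · 53 · 196 · 14 ≡ 208 (mod 227).
So A = 208. The server then computes K = A^b mod p = 208^14 mod 227.
208^1 ≡ 208 (mod 227)
208^2 = (208^1)^2 ≡ 208^2 = 43264 ≡ 134 (mod 227)
208^4 = (208^2)^2 ≡ 134^2 = 17956 ≡ 23 (mod 227)
208^8 = (208^4)^2 ≡ 23^2 = 529 ≡ 75 (mod 227)
208^14 = 208^8 · 208^4 · 208^2 ≡ 75 · 23 · 134 ≡ 64 (mod 227).

64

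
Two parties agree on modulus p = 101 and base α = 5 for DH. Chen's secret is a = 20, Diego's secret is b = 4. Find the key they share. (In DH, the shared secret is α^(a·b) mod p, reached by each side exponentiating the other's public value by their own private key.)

Diego sends B = α^b mod p = 5^4 mod 101.
5^1 ≡ 5 (mod 101)
5^2 = (5^1)^2 ≡ 5^2 = 25 ≡ 25 (mod 101)
5^4 = (5^2)^2 ≡ 25^2 = 625 ≡ 19 (mod 101)
So B = 19. Chen then computes K = B^a mod p = 19^20 mod 101.
19^1 ≡ 19 (mod 101)
19^2 = (19^1)^2 ≡ 19^2 = 361 ≡ 58 (mod 101)
19^4 = (19^2)^2 ≡ 58^2 = 3364 ≡ 31 (mod 101)
19^8 = (19^4)^2 ≡ 31^2 = 961 ≡ 52 (mod 101)
19^16 = (19^8)^2 ≡ 52^2 = 2704 ≡ 78 (mod 101)
19^20 = 19^16 · 19^4 ≡ 78 · 31 ≡ 95 (mod 101).

95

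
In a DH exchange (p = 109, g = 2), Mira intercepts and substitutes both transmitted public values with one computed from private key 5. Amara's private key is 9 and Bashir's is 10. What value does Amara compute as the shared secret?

Amara receives Mira's public value M = 2^5 mod 109 instead of the honest one.
2^1 ≡ 2 (mod 109)
2^2 = (2^1)^2 ≡ 2^2 = 4 ≡ 4 (mod 109)
2^4 = (2^2)^2 ≡ 4^2 = 16 ≡ 16 (mod 109)
2^5 = 2^4 · 2^1 ≡ 16 · 2 ≡ 32 (mod 109).
So M = 32. Amara computes K = M^9 mod 109.
32^1 ≡ 32 (mod 109)
32^2 = (32^1)^2 ≡ 32^2 = 1024 ≡ 43 (mod 109)
32^4 = (32^2)^2 ≡ 43^2 = 1849 ≡ 105 (mod 109)
32^8 = (32^4)^2 ≡ 105^2 = 11025 ≡ 16 (mod 109)
32^9 = 32^8 · 32^1 ≡ 16 · 32 ≡ 76 (mod 109).

76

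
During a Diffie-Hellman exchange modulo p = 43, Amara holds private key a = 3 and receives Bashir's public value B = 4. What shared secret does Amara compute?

Shared key K = 4^3 mod 43.
4^1 ≡ 4 (mod 43)
4^2 = (4^1)^2 ≡ 4^2 = 16 ≡ 16 (mod 43)
4^3 = 4^2 · 4^1 ≡ 16 · 4 ≡ 21 (mod 43).

21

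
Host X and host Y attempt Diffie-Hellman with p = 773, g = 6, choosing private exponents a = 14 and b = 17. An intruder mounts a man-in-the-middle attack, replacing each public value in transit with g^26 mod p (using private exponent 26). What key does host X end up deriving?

79

Host X receives an intruder's public value M = 6^26 mod 773 instead of the honest one.
6^1 ≡ 6 (mod 773)
6^2 = (6^1)^2 ≡ 6^2 = 36 ≡ 36 (mod 773)
6^4 = (6^2)^2 ≡ 36^2 = 1296 ≡ 523 (mod 773)
6^8 = (6^4)^2 ≡ 523^2 = 273529 ≡ 660 (mod 773)
6^16 = (6^8)^2 ≡ 660^2 = 435600 ≡ 401 (mod 773)
6^26 = 6^16 · 6^8 · 6^2 ≡ 401 · 660 · 36 ≡ 535 (mod 773).
So M = 535. Host X computes K = M^14 mod 773.
535^1 ≡ 535 (mod 773)
535^2 = (535^1)^2 ≡ 535^2 = 286225 ≡ 215 (mod 773)
535^4 = (535^2)^2 ≡ 215^2 = 46225 ≡ 618 (mod 773)
535^8 = (535^4)^2 ≡ 618^2 = 381924 ≡ 62 (mod 773)
535^14 = 535^8 · 535^4 · 535^2 ≡ 62 · 618 · 215 ≡ 79 (mod 773).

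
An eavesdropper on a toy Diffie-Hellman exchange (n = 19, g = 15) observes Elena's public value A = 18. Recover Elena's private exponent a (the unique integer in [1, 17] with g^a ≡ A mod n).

9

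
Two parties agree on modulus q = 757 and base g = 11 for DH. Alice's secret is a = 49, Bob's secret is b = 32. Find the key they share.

Bob sends B = g^b mod q = 11^32 mod 757.
11^1 ≡ 11 (mod 757)
11^2 = (11^1)^2 ≡ 11^2 = 121 ≡ 121 (mod 757)
11^4 = (11^2)^2 ≡ 121^2 = 14641 ≡ 258 (mod 757)
11^8 = (11^4)^2 ≡ 258^2 = 66564 ≡ 705 (mod 757)
11^16 = (11^8)^2 ≡ 705^2 = 497025 ≡ 433 (mod 757)
11^32 = (11^16)^2 ≡ 433^2 = 187489 ≡ 510 (mod 757)
So B = 510. Alice then computes K = B^a mod q = 510^49 mod 757.
510^1 ≡ 510 (mod 757)
510^2 = (510^1)^2 ≡ 510^2 = 260100 ≡ 449 (mod 757)
510^4 = (510^2)^2 ≡ 449^2 = 201601 ≡ 239 (mod 757)
510^8 = (510^4)^2 ≡ 239^2 = 57121 ≡ 346 (mod 757)
510^16 = (510^8)^2 ≡ 346^2 = 119716 ≡ 110 (mod 757)
510^32 = (510^16)^2 ≡ 110^2 = 12100 ≡ 745 (mod 757)
510^49 = 510^32 · 510^16 · 510^1 ≡ 745 · 110 · 510 ≡ 530 (mod 757).

530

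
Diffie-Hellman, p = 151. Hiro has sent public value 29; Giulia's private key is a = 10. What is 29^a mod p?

Shared key K = 29^10 mod 151.
29^1 ≡ 29 (mod 151)
29^2 = (29^1)^2 ≡ 29^2 = 841 ≡ 86 (mod 151)
29^4 = (29^2)^2 ≡ 86^2 = 7396 ≡ 148 (mod 151)
29^8 = (29^4)^2 ≡ 148^2 = 21904 ≡ 9 (mod 151)
29^10 = 29^8 · 29^2 ≡ 9 · 86 ≡ 19 (mod 151).

19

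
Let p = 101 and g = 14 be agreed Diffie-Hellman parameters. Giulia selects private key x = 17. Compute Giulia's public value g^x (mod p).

6

Public value = 14^17 (mod 101).
14^1 ≡ 14 (mod 101)
14^2 = (14^1)^2 ≡ 14^2 = 196 ≡ 95 (mod 101)
14^4 = (14^2)^2 ≡ 95^2 = 9025 ≡ 36 (mod 101)
14^8 = (14^4)^2 ≡ 36^2 = 1296 ≡ 84 (mod 101)
14^16 = (14^8)^2 ≡ 84^2 = 7056 ≡ 87 (mod 101)
14^17 = 14^16 · 14^1 ≡ 87 · 14 ≡ 6 (mod 101).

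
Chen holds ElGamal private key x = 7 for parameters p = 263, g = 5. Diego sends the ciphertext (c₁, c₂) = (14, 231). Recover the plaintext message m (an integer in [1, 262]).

122

Shared mask s = c₁^x mod p = 14^7 mod 263.
14^1 ≡ 14 (mod 263)
14^2 = (14^1)^2 ≡ 14^2 = 196 ≡ 196 (mod 263)
14^4 = (14^2)^2 ≡ 196^2 = 38416 ≡ 18 (mod 263)
14^7 = 14^4 · 14^2 · 14^1 ≡ 18 · 196 · 14 ≡ 211 (mod 263).
So s = 211; s⁻¹ ≡ 177 (mod 263).
m = c₂ · s⁻¹ mod 263 = 231 · 177 mod 263 = 122.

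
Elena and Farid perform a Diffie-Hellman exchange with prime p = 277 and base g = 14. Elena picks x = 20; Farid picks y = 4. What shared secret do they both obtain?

238

Farid sends B = g^y mod p = 14^4 mod 277.
14^1 ≡ 14 (mod 277)
14^2 = (14^1)^2 ≡ 14^2 = 196 ≡ 196 (mod 277)
14^4 = (14^2)^2 ≡ 196^2 = 38416 ≡ 190 (mod 277)
So B = 190. Elena then computes K = B^x mod p = 190^20 mod 277.
190^1 ≡ 190 (mod 277)
190^2 = (190^1)^2 ≡ 190^2 = 36100 ≡ 90 (mod 277)
190^4 = (190^2)^2 ≡ 90^2 = 8100 ≡ 67 (mod 277)
190^8 = (190^4)^2 ≡ 67^2 = 4489 ≡ 57 (mod 277)
190^16 = (190^8)^2 ≡ 57^2 = 3249 ≡ 202 (mod 277)
190^20 = 190^16 · 190^4 ≡ 202 · 67 ≡ 238 (mod 277).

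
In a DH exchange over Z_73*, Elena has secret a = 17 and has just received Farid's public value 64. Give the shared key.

Shared key K = 64^17 mod 73.
64^1 ≡ 64 (mod 73)
64^2 = (64^1)^2 ≡ 64^2 = 4096 ≡ 8 (mod 73)
64^4 = (64^2)^2 ≡ 8^2 = 64 ≡ 64 (mod 73)
64^8 = (64^4)^2 ≡ 64^2 = 4096 ≡ 8 (mod 73)
64^16 = (64^8)^2 ≡ 8^2 = 64 ≡ 64 (mod 73)
64^17 = 64^16 · 64^1 ≡ 64 · 64 ≡ 8 (mod 73).

8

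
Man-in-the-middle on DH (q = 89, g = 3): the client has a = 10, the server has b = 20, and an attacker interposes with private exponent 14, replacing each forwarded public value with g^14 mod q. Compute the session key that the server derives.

2

The server receives an attacker's public value M = 3^14 mod 89 instead of the honest one.
3^1 ≡ 3 (mod 89)
3^2 = (3^1)^2 ≡ 3^2 = 9 ≡ 9 (mod 89)
3^4 = (3^2)^2 ≡ 9^2 = 81 ≡ 81 (mod 89)
3^8 = (3^4)^2 ≡ 81^2 = 6561 ≡ 64 (mod 89)
3^14 = 3^8 · 3^4 · 3^2 ≡ 64 · 81 · 9 ≡ 20 (mod 89).
So M = 20. The server computes K = M^20 mod 89.
20^1 ≡ 20 (mod 89)
20^2 = (20^1)^2 ≡ 20^2 = 400 ≡ 44 (mod 89)
20^4 = (20^2)^2 ≡ 44^2 = 1936 ≡ 67 (mod 89)
20^8 = (20^4)^2 ≡ 67^2 = 4489 ≡ 39 (mod 89)
20^16 = (20^8)^2 ≡ 39^2 = 1521 ≡ 8 (mod 89)
20^20 = 20^16 · 20^4 ≡ 8 · 67 ≡ 2 (mod 89).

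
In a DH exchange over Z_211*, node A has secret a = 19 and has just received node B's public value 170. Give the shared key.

45

Shared key K = 170^19 mod 211.
170^1 ≡ 170 (mod 211)
170^2 = (170^1)^2 ≡ 170^2 = 28900 ≡ 204 (mod 211)
170^4 = (170^2)^2 ≡ 204^2 = 41616 ≡ 49 (mod 211)
170^8 = (170^4)^2 ≡ 49^2 = 2401 ≡ 80 (mod 211)
170^16 = (170^8)^2 ≡ 80^2 = 6400 ≡ 70 (mod 211)
170^19 = 170^16 · 170^2 · 170^1 ≡ 70 · 204 · 170 ≡ 45 (mod 211).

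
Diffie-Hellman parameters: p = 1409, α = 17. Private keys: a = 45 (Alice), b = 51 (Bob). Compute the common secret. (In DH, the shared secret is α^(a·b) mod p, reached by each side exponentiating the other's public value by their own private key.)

Bob sends B = α^b mod p = 17^51 mod 1409.
17^1 ≡ 17 (mod 1409)
17^2 = (17^1)^2 ≡ 17^2 = 289 ≡ 289 (mod 1409)
17^4 = (17^2)^2 ≡ 289^2 = 83521 ≡ 390 (mod 1409)
17^8 = (17^4)^2 ≡ 390^2 = 152100 ≡ 1337 (mod 1409)
17^16 = (17^8)^2 ≡ 1337^2 = 1787569 ≡ 957 (mod 1409)
17^32 = (17^16)^2 ≡ 957^2 = 915849 ≡ 1408 (mod 1409)
17^51 = 17^32 · 17^16 · 17^2 · 17^1 ≡ 1408 · 957 · 289 · 17 ≡ 92 (mod 1409).
So B = 92. Alice then computes K = B^a mod p = 92^45 mod 1409.
92^1 ≡ 92 (mod 1409)
92^2 = (92^1)^2 ≡ 92^2 = 8464 ≡ 10 (mod 1409)
92^4 = (92^2)^2 ≡ 10^2 = 100 ≡ 100 (mod 1409)
92^8 = (92^4)^2 ≡ 100^2 = 10000 ≡ 137 (mod 1409)
92^16 = (92^8)^2 ≡ 137^2 = 18769 ≡ 452 (mod 1409)
92^32 = (92^16)^2 ≡ 452^2 = 204304 ≡ 1408 (mod 1409)
92^45 = 92^32 · 92^8 · 92^4 · 92^1 ≡ 1408 · 137 · 100 · 92 ≡ 655 (mod 1409).

655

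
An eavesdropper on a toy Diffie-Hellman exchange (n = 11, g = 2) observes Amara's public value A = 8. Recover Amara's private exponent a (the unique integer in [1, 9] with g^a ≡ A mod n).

Try successive powers of 2 modulo 11:
2^1 ≡ 2
2^2 ≡ 4
2^3 ≡ 8
Found: a = 3.

3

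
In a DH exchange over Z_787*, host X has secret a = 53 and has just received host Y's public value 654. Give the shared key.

Shared key K = 654^53 mod 787.
654^1 ≡ 654 (mod 787)
654^2 = (654^1)^2 ≡ 654^2 = 427716 ≡ 375 (mod 787)
654^4 = (654^2)^2 ≡ 375^2 = 140625 ≡ 539 (mod 787)
654^8 = (654^4)^2 ≡ 539^2 = 290521 ≡ 118 (mod 787)
654^16 = (654^8)^2 ≡ 118^2 = 13924 ≡ 545 (mod 787)
654^32 = (654^16)^2 ≡ 545^2 = 297025 ≡ 326 (mod 787)
654^53 = 654^32 · 654^16 · 654^4 · 654^1 ≡ 326 · 545 · 539 · 654 ≡ 61 (mod 787).

61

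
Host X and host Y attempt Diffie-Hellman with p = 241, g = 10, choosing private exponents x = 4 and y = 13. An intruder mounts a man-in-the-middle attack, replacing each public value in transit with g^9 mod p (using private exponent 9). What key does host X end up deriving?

Host X receives an intruder's public value M = 10^9 mod 241 instead of the honest one.
10^1 ≡ 10 (mod 241)
10^2 = (10^1)^2 ≡ 10^2 = 100 ≡ 100 (mod 241)
10^4 = (10^2)^2 ≡ 100^2 = 10000 ≡ 119 (mod 241)
10^8 = (10^4)^2 ≡ 119^2 = 14161 ≡ 183 (mod 241)
10^9 = 10^8 · 10^1 ≡ 183 · 10 ≡ 143 (mod 241).
So M = 143. Host X computes K = M^4 mod 241.
143^1 ≡ 143 (mod 241)
143^2 = (143^1)^2 ≡ 143^2 = 20449 ≡ 205 (mod 241)
143^4 = (143^2)^2 ≡ 205^2 = 42025 ≡ 91 (mod 241)

91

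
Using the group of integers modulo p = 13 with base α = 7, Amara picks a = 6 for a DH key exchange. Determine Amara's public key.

Public value = 7^6 mod 13.
7^1 ≡ 7 (mod 13)
7^2 = (7^1)^2 ≡ 7^2 = 49 ≡ 10 (mod 13)
7^4 = (7^2)^2 ≡ 10^2 = 100 ≡ 9 (mod 13)
7^6 = 7^4 · 7^2 ≡ 9 · 10 ≡ 12 (mod 13).

12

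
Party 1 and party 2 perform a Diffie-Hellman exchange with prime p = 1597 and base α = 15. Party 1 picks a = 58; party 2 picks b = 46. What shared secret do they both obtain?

1070

Party 2 sends B = α^b mod p = 15^46 mod 1597.
15^1 ≡ 15 (mod 1597)
15^2 = (15^1)^2 ≡ 15^2 = 225 ≡ 225 (mod 1597)
15^4 = (15^2)^2 ≡ 225^2 = 50625 ≡ 1118 (mod 1597)
15^8 = (15^4)^2 ≡ 1118^2 = 1249924 ≡ 1070 (mod 1597)
15^16 = (15^8)^2 ≡ 1070^2 = 1144900 ≡ 1448 (mod 1597)
15^32 = (15^16)^2 ≡ 1448^2 = 2096704 ≡ 1440 (mod 1597)
15^46 = 15^32 · 15^8 · 15^4 · 15^2 ≡ 1440 · 1070 · 1118 · 225 ≡ 324 (mod 1597).
So B = 324. Party 1 then computes K = B^a mod p = 324^58 mod 1597.
324^1 ≡ 324 (mod 1597)
324^2 = (324^1)^2 ≡ 324^2 = 104976 ≡ 1171 (mod 1597)
324^4 = (324^2)^2 ≡ 1171^2 = 1371241 ≡ 1015 (mod 1597)
324^8 = (324^4)^2 ≡ 1015^2 = 1030225 ≡ 160 (mod 1597)
324^16 = (324^8)^2 ≡ 160^2 = 25600 ≡ 48 (mod 1597)
324^32 = (324^16)^2 ≡ 48^2 = 2304 ≡ 707 (mod 1597)
324^58 = 324^32 · 324^16 · 324^8 · 324^2 ≡ 707 · 48 · 160 · 1171 ≡ 1070 (mod 1597).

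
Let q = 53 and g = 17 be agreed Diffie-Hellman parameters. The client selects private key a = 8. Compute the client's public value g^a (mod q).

49

Public value = 17^8 (mod 53).
17^1 ≡ 17 (mod 53)
17^2 = (17^1)^2 ≡ 17^2 = 289 ≡ 24 (mod 53)
17^4 = (17^2)^2 ≡ 24^2 = 576 ≡ 46 (mod 53)
17^8 = (17^4)^2 ≡ 46^2 = 2116 ≡ 49 (mod 53)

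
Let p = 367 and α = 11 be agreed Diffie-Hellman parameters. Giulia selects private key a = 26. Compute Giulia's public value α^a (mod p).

289

Public value = 11^26 (mod 367).
11^1 ≡ 11 (mod 367)
11^2 = (11^1)^2 ≡ 11^2 = 121 ≡ 121 (mod 367)
11^4 = (11^2)^2 ≡ 121^2 = 14641 ≡ 328 (mod 367)
11^8 = (11^4)^2 ≡ 328^2 = 107584 ≡ 53 (mod 367)
11^16 = (11^8)^2 ≡ 53^2 = 2809 ≡ 240 (mod 367)
11^26 = 11^16 · 11^8 · 11^2 ≡ 240 · 53 · 121 ≡ 289 (mod 367).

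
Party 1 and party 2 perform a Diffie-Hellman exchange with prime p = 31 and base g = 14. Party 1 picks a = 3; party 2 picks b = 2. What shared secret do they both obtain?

8

Party 2 sends B = g^b mod p = 14^2 mod 31.
14^1 ≡ 14 (mod 31)
14^2 = (14^1)^2 ≡ 14^2 = 196 ≡ 10 (mod 31)
So B = 10. Party 1 then computes K = B^a mod p = 10^3 mod 31.
10^1 ≡ 10 (mod 31)
10^2 = (10^1)^2 ≡ 10^2 = 100 ≡ 7 (mod 31)
10^3 = 10^2 · 10^1 ≡ 7 · 10 ≡ 8 (mod 31).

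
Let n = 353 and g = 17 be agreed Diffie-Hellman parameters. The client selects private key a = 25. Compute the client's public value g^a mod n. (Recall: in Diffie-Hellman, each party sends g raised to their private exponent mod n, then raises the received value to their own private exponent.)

Public value = 17^25 mod 353.
17^1 ≡ 17 (mod 353)
17^2 = (17^1)^2 ≡ 17^2 = 289 ≡ 289 (mod 353)
17^4 = (17^2)^2 ≡ 289^2 = 83521 ≡ 213 (mod 353)
17^8 = (17^4)^2 ≡ 213^2 = 45369 ≡ 185 (mod 353)
17^16 = (17^8)^2 ≡ 185^2 = 34225 ≡ 337 (mod 353)
17^25 = 17^16 · 17^8 · 17^1 ≡ 337 · 185 · 17 ≡ 159 (mod 353).

159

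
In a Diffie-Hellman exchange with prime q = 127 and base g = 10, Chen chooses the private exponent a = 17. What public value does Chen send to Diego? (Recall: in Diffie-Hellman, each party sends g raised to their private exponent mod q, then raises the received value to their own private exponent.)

Public value = 10^{17} \pmod{127}.
10^1 ≡ 10 (mod 127)
10^2 = (10^1)^2 ≡ 10^2 = 100 ≡ 100 (mod 127)
10^4 = (10^2)^2 ≡ 100^2 = 10000 ≡ 94 (mod 127)
10^8 = (10^4)^2 ≡ 94^2 = 8836 ≡ 73 (mod 127)
10^16 = (10^8)^2 ≡ 73^2 = 5329 ≡ 122 (mod 127)
10^17 = 10^16 · 10^1 ≡ 122 · 10 ≡ 77 (mod 127).

77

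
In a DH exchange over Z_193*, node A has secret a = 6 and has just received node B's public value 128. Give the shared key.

Shared key K = 128^6 mod 193.
128^1 ≡ 128 (mod 193)
128^2 = (128^1)^2 ≡ 128^2 = 16384 ≡ 172 (mod 193)
128^4 = (128^2)^2 ≡ 172^2 = 29584 ≡ 55 (mod 193)
128^6 = 128^4 · 128^2 ≡ 55 · 172 ≡ 3 (mod 193).

3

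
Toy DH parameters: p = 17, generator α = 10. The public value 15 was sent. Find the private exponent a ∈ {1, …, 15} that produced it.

2

Try successive powers of 10 modulo 17:
10^1 ≡ 10
10^2 ≡ 15
Found: a = 2.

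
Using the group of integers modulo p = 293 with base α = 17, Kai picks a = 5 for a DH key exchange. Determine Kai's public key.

272

Public value = 17^5 mod 293.
17^1 ≡ 17 (mod 293)
17^2 = (17^1)^2 ≡ 17^2 = 289 ≡ 289 (mod 293)
17^4 = (17^2)^2 ≡ 289^2 = 83521 ≡ 16 (mod 293)
17^5 = 17^4 · 17^1 ≡ 16 · 17 ≡ 272 (mod 293).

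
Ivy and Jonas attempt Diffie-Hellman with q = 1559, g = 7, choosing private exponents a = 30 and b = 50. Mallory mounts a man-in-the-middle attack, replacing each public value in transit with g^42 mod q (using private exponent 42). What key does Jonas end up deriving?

Jonas receives Mallory's public value M = 7^42 mod 1559 instead of the honest one.
7^1 ≡ 7 (mod 1559)
7^2 = (7^1)^2 ≡ 7^2 = 49 ≡ 49 (mod 1559)
7^4 = (7^2)^2 ≡ 49^2 = 2401 ≡ 842 (mod 1559)
7^8 = (7^4)^2 ≡ 842^2 = 708964 ≡ 1178 (mod 1559)
7^16 = (7^8)^2 ≡ 1178^2 = 1387684 ≡ 174 (mod 1559)
7^32 = (7^16)^2 ≡ 174^2 = 30276 ≡ 655 (mod 1559)
7^42 = 7^32 · 7^8 · 7^2 ≡ 655 · 1178 · 49 ≡ 601 (mod 1559).
So M = 601. Jonas computes K = M^50 mod 1559.
601^1 ≡ 601 (mod 1559)
601^2 = (601^1)^2 ≡ 601^2 = 361201 ≡ 1072 (mod 1559)
601^4 = (601^2)^2 ≡ 1072^2 = 1149184 ≡ 201 (mod 1559)
601^8 = (601^4)^2 ≡ 201^2 = 40401 ≡ 1426 (mod 1559)
601^16 = (601^8)^2 ≡ 1426^2 = 2033476 ≡ 540 (mod 1559)
601^32 = (601^16)^2 ≡ 540^2 = 291600 ≡ 67 (mod 1559)
601^50 = 601^32 · 601^16 · 601^2 ≡ 67 · 540 · 1072 ≡ 158 (mod 1559).

158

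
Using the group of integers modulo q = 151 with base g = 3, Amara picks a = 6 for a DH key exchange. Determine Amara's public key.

125

Public value = 3^6 mod 151.
3^1 ≡ 3 (mod 151)
3^2 = (3^1)^2 ≡ 3^2 = 9 ≡ 9 (mod 151)
3^4 = (3^2)^2 ≡ 9^2 = 81 ≡ 81 (mod 151)
3^6 = 3^4 · 3^2 ≡ 81 · 9 ≡ 125 (mod 151).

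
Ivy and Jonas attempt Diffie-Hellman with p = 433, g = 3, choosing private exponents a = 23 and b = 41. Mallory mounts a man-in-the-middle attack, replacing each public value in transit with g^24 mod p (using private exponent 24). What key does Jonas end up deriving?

150

Jonas receives Mallory's public value M = 3^24 mod 433 instead of the honest one.
3^1 ≡ 3 (mod 433)
3^2 = (3^1)^2 ≡ 3^2 = 9 ≡ 9 (mod 433)
3^4 = (3^2)^2 ≡ 9^2 = 81 ≡ 81 (mod 433)
3^8 = (3^4)^2 ≡ 81^2 = 6561 ≡ 66 (mod 433)
3^16 = (3^8)^2 ≡ 66^2 = 4356 ≡ 26 (mod 433)
3^24 = 3^16 · 3^8 ≡ 26 · 66 ≡ 417 (mod 433).
So M = 417. Jonas computes K = M^41 mod 433.
417^1 ≡ 417 (mod 433)
417^2 = (417^1)^2 ≡ 417^2 = 173889 ≡ 256 (mod 433)
417^4 = (417^2)^2 ≡ 256^2 = 65536 ≡ 153 (mod 433)
417^8 = (417^4)^2 ≡ 153^2 = 23409 ≡ 27 (mod 433)
417^16 = (417^8)^2 ≡ 27^2 = 729 ≡ 296 (mod 433)
417^32 = (417^16)^2 ≡ 296^2 = 87616 ≡ 150 (mod 433)
417^41 = 417^32 · 417^8 · 417^1 ≡ 150 · 27 · 417 ≡ 150 (mod 433).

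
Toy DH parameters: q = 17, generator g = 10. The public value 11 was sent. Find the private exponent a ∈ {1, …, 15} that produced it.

Try successive powers of 10 modulo 17:
10^1 ≡ 10
10^2 ≡ 15
10^3 ≡ 14
10^4 ≡ 4
10^5 ≡ 6
10^6 ≡ 9
10^7 ≡ 5
10^8 ≡ 16
10^9 ≡ 7
10^10 ≡ 2
10^11 ≡ 3
10^12 ≡ 13
10^13 ≡ 11
Found: a = 13.

13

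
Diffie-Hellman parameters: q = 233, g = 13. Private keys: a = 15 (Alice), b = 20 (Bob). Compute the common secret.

Bob sends B = g^b mod q = 13^20 mod 233.
13^1 ≡ 13 (mod 233)
13^2 = (13^1)^2 ≡ 13^2 = 169 ≡ 169 (mod 233)
13^4 = (13^2)^2 ≡ 169^2 = 28561 ≡ 135 (mod 233)
13^8 = (13^4)^2 ≡ 135^2 = 18225 ≡ 51 (mod 233)
13^16 = (13^8)^2 ≡ 51^2 = 2601 ≡ 38 (mod 233)
13^20 = 13^16 · 13^4 ≡ 38 · 135 ≡ 4 (mod 233).
So B = 4. Alice then computes K = B^a mod q = 4^15 mod 233.
4^1 ≡ 4 (mod 233)
4^2 = (4^1)^2 ≡ 4^2 = 16 ≡ 16 (mod 233)
4^4 = (4^2)^2 ≡ 16^2 = 256 ≡ 23 (mod 233)
4^8 = (4^4)^2 ≡ 23^2 = 529 ≡ 63 (mod 233)
4^15 = 4^8 · 4^4 · 4^2 · 4^1 ≡ 63 · 23 · 16 · 4 ≡ 2 (mod 233).

2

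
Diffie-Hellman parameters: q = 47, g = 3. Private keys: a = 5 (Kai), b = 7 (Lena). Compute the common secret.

Lena sends B = g^b mod q = 3^7 mod 47.
3^1 ≡ 3 (mod 47)
3^2 = (3^1)^2 ≡ 3^2 = 9 ≡ 9 (mod 47)
3^4 = (3^2)^2 ≡ 9^2 = 81 ≡ 34 (mod 47)
3^7 = 3^4 · 3^2 · 3^1 ≡ 34 · 9 · 3 ≡ 25 (mod 47).
So B = 25. Kai then computes K = B^a mod q = 25^5 mod 47.
25^1 ≡ 25 (mod 47)
25^2 = (25^1)^2 ≡ 25^2 = 625 ≡ 14 (mod 47)
25^4 = (25^2)^2 ≡ 14^2 = 196 ≡ 8 (mod 47)
25^5 = 25^4 · 25^1 ≡ 8 · 25 ≡ 12 (mod 47).

12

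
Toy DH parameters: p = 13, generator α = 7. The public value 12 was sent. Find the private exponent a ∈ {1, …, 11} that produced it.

6

Try successive powers of 7 modulo 13:
7^1 ≡ 7
7^2 ≡ 10
7^3 ≡ 5
7^4 ≡ 9
7^5 ≡ 11
7^6 ≡ 12
Found: a = 6.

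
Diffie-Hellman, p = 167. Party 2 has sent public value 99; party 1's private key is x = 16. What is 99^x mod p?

150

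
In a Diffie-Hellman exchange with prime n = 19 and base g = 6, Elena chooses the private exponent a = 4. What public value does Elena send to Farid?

4

Public value = 6^4 mod 19.
6^1 ≡ 6 (mod 19)
6^2 = (6^1)^2 ≡ 6^2 = 36 ≡ 17 (mod 19)
6^4 = (6^2)^2 ≡ 17^2 = 289 ≡ 4 (mod 19)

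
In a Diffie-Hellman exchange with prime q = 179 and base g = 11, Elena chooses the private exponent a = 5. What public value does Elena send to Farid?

130

Public value = 11^{5} \pmod{179}.
11^1 ≡ 11 (mod 179)
11^2 = (11^1)^2 ≡ 11^2 = 121 ≡ 121 (mod 179)
11^4 = (11^2)^2 ≡ 121^2 = 14641 ≡ 142 (mod 179)
11^5 = 11^4 · 11^1 ≡ 142 · 11 ≡ 130 (mod 179).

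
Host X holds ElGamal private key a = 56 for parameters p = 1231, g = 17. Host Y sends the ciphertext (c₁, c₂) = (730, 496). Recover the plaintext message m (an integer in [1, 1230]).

Shared mask s = c₁^a mod p = 730^56 mod 1231.
730^1 ≡ 730 (mod 1231)
730^2 = (730^1)^2 ≡ 730^2 = 532900 ≡ 1108 (mod 1231)
730^4 = (730^2)^2 ≡ 1108^2 = 1227664 ≡ 357 (mod 1231)
730^8 = (730^4)^2 ≡ 357^2 = 127449 ≡ 656 (mod 1231)
730^16 = (730^8)^2 ≡ 656^2 = 430336 ≡ 717 (mod 1231)
730^32 = (730^16)^2 ≡ 717^2 = 514089 ≡ 762 (mod 1231)
730^56 = 730^32 · 730^16 · 730^8 ≡ 762 · 717 · 656 ≡ 112 (mod 1231).
So s = 112; s⁻¹ ≡ 11 (mod 1231).
m = c₂ · s⁻¹ mod 1231 = 496 · 11 mod 1231 = 532.

532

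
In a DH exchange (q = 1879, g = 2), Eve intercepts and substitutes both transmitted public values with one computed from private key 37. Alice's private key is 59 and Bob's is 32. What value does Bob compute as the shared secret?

218

Bob receives Eve's public value M = 2^37 mod 1879 instead of the honest one.
2^1 ≡ 2 (mod 1879)
2^2 = (2^1)^2 ≡ 2^2 = 4 ≡ 4 (mod 1879)
2^4 = (2^2)^2 ≡ 4^2 = 16 ≡ 16 (mod 1879)
2^8 = (2^4)^2 ≡ 16^2 = 256 ≡ 256 (mod 1879)
2^16 = (2^8)^2 ≡ 256^2 = 65536 ≡ 1650 (mod 1879)
2^32 = (2^16)^2 ≡ 1650^2 = 2722500 ≡ 1708 (mod 1879)
2^37 = 2^32 · 2^4 · 2^1 ≡ 1708 · 16 · 2 ≡ 165 (mod 1879).
So M = 165. Bob computes K = M^32 mod 1879.
165^1 ≡ 165 (mod 1879)
165^2 = (165^1)^2 ≡ 165^2 = 27225 ≡ 919 (mod 1879)
165^4 = (165^2)^2 ≡ 919^2 = 844561 ≡ 890 (mod 1879)
165^8 = (165^4)^2 ≡ 890^2 = 792100 ≡ 1041 (mod 1879)
165^16 = (165^8)^2 ≡ 1041^2 = 1083681 ≡ 1377 (mod 1879)
165^32 = (165^16)^2 ≡ 1377^2 = 1896129 ≡ 218 (mod 1879)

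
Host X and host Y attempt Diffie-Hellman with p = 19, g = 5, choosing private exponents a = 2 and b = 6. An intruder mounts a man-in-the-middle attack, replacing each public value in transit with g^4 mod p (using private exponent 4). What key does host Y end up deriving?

7

Host Y receives an intruder's public value M = 5^4 mod 19 instead of the honest one.
5^1 ≡ 5 (mod 19)
5^2 = (5^1)^2 ≡ 5^2 = 25 ≡ 6 (mod 19)
5^4 = (5^2)^2 ≡ 6^2 = 36 ≡ 17 (mod 19)
So M = 17. Host Y computes K = M^6 mod 19.
17^1 ≡ 17 (mod 19)
17^2 = (17^1)^2 ≡ 17^2 = 289 ≡ 4 (mod 19)
17^4 = (17^2)^2 ≡ 4^2 = 16 ≡ 16 (mod 19)
17^6 = 17^4 · 17^2 ≡ 16 · 4 ≡ 7 (mod 19).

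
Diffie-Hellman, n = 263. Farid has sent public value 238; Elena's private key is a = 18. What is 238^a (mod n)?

Shared key K = 238^18 mod 263.
238^1 ≡ 238 (mod 263)
238^2 = (238^1)^2 ≡ 238^2 = 56644 ≡ 99 (mod 263)
238^4 = (238^2)^2 ≡ 99^2 = 9801 ≡ 70 (mod 263)
238^8 = (238^4)^2 ≡ 70^2 = 4900 ≡ 166 (mod 263)
238^16 = (238^8)^2 ≡ 166^2 = 27556 ≡ 204 (mod 263)
238^18 = 238^16 · 238^2 ≡ 204 · 99 ≡ 208 (mod 263).

208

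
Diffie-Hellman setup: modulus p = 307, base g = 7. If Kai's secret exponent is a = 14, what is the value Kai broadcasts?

10

Public value = 7^14 (mod 307).
7^1 ≡ 7 (mod 307)
7^2 = (7^1)^2 ≡ 7^2 = 49 ≡ 49 (mod 307)
7^4 = (7^2)^2 ≡ 49^2 = 2401 ≡ 252 (mod 307)
7^8 = (7^4)^2 ≡ 252^2 = 63504 ≡ 262 (mod 307)
7^14 = 7^8 · 7^4 · 7^2 ≡ 262 · 252 · 49 ≡ 10 (mod 307).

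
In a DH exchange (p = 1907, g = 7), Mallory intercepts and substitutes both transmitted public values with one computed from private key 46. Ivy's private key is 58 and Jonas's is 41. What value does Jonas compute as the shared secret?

Jonas receives Mallory's public value M = 7^46 mod 1907 instead of the honest one.
7^1 ≡ 7 (mod 1907)
7^2 = (7^1)^2 ≡ 7^2 = 49 ≡ 49 (mod 1907)
7^4 = (7^2)^2 ≡ 49^2 = 2401 ≡ 494 (mod 1907)
7^8 = (7^4)^2 ≡ 494^2 = 244036 ≡ 1847 (mod 1907)
7^16 = (7^8)^2 ≡ 1847^2 = 3411409 ≡ 1693 (mod 1907)
7^32 = (7^16)^2 ≡ 1693^2 = 2866249 ≡ 28 (mod 1907)
7^46 = 7^32 · 7^8 · 7^4 · 7^2 ≡ 28 · 1847 · 494 · 49 ≡ 695 (mod 1907).
So M = 695. Jonas computes K = M^41 mod 1907.
695^1 ≡ 695 (mod 1907)
695^2 = (695^1)^2 ≡ 695^2 = 483025 ≡ 554 (mod 1907)
695^4 = (695^2)^2 ≡ 554^2 = 306916 ≡ 1796 (mod 1907)
695^8 = (695^4)^2 ≡ 1796^2 = 3225616 ≡ 879 (mod 1907)
695^16 = (695^8)^2 ≡ 879^2 = 772641 ≡ 306 (mod 1907)
695^32 = (695^16)^2 ≡ 306^2 = 93636 ≡ 193 (mod 1907)
695^41 = 695^32 · 695^8 · 695^1 ≡ 193 · 879 · 695 ≡ 576 (mod 1907).

576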